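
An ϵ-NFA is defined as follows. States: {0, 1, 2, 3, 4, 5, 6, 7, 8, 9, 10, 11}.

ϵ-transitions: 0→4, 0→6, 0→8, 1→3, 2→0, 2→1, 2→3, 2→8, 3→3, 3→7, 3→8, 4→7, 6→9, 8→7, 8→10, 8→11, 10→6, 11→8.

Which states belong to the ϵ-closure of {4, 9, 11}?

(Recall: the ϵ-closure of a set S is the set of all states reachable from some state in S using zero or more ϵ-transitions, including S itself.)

Start with {4, 9, 11}.
From 4 via ϵ: add 7.
From 11 via ϵ: add 8.
From 8 via ϵ: add 10.
From 10 via ϵ: add 6.
No new states can be added; the closed set is {4, 6, 7, 8, 9, 10, 11}.

{4, 6, 7, 8, 9, 10, 11}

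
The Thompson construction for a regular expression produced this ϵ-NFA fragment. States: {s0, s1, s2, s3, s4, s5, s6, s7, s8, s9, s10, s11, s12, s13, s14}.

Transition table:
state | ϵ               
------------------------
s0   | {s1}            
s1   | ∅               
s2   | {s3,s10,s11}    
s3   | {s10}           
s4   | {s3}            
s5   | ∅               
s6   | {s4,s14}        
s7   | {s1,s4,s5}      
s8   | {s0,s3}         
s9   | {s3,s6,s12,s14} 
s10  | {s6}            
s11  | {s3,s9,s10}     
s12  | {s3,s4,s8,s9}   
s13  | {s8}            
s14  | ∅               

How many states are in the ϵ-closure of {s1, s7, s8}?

10

Start with {s1, s7, s8}.
From s7 via ϵ: add s4, s5.
From s8 via ϵ: add s0, s3.
From s3 via ϵ: add s10.
From s10 via ϵ: add s6.
From s6 via ϵ: add s14.
ϵ-closure = {s0, s1, s3, s4, s5, s6, s7, s8, s10, s14}, which has 10 states.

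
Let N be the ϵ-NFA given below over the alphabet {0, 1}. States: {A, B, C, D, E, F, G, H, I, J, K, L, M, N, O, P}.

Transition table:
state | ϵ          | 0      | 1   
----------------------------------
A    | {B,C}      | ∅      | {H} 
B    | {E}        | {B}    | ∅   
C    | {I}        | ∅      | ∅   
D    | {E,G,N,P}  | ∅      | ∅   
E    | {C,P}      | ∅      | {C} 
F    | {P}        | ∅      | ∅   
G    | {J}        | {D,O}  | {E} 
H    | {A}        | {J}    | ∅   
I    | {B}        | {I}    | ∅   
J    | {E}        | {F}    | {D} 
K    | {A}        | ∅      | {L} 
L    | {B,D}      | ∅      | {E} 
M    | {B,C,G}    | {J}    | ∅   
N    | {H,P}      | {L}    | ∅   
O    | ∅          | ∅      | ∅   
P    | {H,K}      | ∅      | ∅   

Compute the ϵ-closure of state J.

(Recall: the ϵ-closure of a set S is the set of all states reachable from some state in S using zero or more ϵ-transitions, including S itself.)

Start with {J}.
From J via ϵ: add E.
From E via ϵ: add C, P.
From C via ϵ: add I.
From P via ϵ: add H, K.
From H via ϵ: add A.
From I via ϵ: add B.
No new states can be added; the closed set is {A, B, C, E, H, I, J, K, P}.

{A, B, C, E, H, I, J, K, P}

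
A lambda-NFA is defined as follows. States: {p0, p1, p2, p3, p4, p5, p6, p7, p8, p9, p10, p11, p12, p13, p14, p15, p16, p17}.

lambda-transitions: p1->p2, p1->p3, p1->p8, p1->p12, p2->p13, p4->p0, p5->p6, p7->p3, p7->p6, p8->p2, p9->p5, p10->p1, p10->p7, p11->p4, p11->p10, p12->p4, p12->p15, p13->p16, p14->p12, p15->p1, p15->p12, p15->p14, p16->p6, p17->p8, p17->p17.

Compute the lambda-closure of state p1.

Start with {p1}.
From p1 via lambda: add p2, p3, p8, p12.
From p2 via lambda: add p13.
From p12 via lambda: add p4, p15.
From p4 via lambda: add p0.
From p13 via lambda: add p16.
From p15 via lambda: add p14.
From p16 via lambda: add p6.
No new states can be added; the closed set is {p0, p1, p2, p3, p4, p6, p8, p12, p13, p14, p15, p16}.

{p0, p1, p2, p3, p4, p6, p8, p12, p13, p14, p15, p16}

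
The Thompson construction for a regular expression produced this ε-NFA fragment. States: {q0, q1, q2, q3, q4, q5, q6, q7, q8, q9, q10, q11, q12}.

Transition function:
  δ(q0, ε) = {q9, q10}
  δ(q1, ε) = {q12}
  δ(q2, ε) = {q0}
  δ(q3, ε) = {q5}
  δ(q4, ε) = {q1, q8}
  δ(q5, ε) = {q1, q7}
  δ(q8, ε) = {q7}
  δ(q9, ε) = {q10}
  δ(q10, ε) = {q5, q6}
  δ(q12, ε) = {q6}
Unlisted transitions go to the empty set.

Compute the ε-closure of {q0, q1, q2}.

Start with {q0, q1, q2}.
From q0 via ε: add q9, q10.
From q1 via ε: add q12.
From q10 via ε: add q5, q6.
From q5 via ε: add q7.
No new states can be added; the closed set is {q0, q1, q2, q5, q6, q7, q9, q10, q12}.

{q0, q1, q2, q5, q6, q7, q9, q10, q12}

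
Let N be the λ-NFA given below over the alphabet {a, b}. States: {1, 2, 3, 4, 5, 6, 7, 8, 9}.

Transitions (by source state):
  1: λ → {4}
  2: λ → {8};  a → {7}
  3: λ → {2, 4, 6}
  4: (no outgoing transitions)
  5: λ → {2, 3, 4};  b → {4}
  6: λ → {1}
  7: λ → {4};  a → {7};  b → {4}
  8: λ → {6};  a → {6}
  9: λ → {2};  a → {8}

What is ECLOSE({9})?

Start with {9}.
From 9 via λ: add 2.
From 2 via λ: add 8.
From 8 via λ: add 6.
From 6 via λ: add 1.
From 1 via λ: add 4.
No new states can be added; the closed set is {1, 2, 4, 6, 8, 9}.

{1, 2, 4, 6, 8, 9}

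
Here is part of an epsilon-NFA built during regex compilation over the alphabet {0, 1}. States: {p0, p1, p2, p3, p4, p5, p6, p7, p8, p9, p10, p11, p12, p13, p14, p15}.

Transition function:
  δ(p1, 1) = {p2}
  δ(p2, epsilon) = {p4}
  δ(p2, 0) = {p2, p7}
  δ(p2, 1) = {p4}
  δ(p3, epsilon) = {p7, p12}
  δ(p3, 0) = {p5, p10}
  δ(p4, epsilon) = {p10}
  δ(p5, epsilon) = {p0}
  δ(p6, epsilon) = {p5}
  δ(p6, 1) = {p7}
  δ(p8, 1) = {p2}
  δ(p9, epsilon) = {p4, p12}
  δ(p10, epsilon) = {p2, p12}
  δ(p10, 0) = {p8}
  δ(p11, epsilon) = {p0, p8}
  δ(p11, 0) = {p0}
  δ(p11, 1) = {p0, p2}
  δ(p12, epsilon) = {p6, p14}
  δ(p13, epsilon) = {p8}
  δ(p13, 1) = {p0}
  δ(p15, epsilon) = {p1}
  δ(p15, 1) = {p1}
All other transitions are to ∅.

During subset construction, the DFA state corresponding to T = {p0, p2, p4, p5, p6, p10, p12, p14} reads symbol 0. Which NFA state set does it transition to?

p2 on 0 → {p2, p7}.
p10 on 0 → {p8}.
No 0-transition from p0, p4, p5, p6, p12, p14.
Union after reading 0: {p2, p7, p8}.
Now take the epsilon-closure:
From p2 via epsilon: add p4.
From p4 via epsilon: add p10.
From p10 via epsilon: add p12.
From p12 via epsilon: add p6, p14.
From p6 via epsilon: add p5.
From p5 via epsilon: add p0.
No new states can be added; the closed set is {p0, p2, p4, p5, p6, p7, p8, p10, p12, p14}.

{p0, p2, p4, p5, p6, p7, p8, p10, p12, p14}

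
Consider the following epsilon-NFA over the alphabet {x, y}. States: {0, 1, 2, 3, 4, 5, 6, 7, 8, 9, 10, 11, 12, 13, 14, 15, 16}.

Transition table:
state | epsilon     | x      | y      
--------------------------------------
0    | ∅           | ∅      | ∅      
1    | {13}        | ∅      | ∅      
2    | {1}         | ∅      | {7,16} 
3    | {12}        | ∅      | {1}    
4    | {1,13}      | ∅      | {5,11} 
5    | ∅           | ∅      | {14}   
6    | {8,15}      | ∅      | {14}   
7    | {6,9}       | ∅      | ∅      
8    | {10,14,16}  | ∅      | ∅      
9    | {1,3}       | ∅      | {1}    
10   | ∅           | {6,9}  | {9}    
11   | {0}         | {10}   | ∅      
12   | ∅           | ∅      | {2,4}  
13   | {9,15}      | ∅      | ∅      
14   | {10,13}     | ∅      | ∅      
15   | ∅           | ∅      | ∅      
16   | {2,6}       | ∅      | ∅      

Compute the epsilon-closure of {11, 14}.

{0, 1, 3, 9, 10, 11, 12, 13, 14, 15}

Start with {11, 14}.
From 11 via epsilon: add 0.
From 14 via epsilon: add 10, 13.
From 13 via epsilon: add 9, 15.
From 9 via epsilon: add 1, 3.
From 3 via epsilon: add 12.
No new states can be added; the closed set is {0, 1, 3, 9, 10, 11, 12, 13, 14, 15}.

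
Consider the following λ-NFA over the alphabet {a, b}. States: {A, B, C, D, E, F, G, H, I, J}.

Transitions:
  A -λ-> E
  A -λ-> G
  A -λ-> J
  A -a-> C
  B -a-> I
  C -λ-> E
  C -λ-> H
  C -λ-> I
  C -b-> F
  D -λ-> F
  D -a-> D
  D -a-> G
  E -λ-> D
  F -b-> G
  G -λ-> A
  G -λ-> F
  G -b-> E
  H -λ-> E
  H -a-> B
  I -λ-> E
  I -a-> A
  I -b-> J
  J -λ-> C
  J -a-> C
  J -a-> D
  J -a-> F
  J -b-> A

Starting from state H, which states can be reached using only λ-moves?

{D, E, F, H}

Start with {H}.
From H via λ: add E.
From E via λ: add D.
From D via λ: add F.
No new states can be added; the closed set is {D, E, F, H}.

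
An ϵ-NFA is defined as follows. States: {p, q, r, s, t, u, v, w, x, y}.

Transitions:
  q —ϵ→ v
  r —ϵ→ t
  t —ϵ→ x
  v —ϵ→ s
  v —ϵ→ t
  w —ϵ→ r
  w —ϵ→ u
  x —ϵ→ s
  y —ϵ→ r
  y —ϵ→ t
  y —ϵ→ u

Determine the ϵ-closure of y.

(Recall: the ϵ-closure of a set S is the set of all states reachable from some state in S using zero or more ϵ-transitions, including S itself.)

{r, s, t, u, x, y}

Start with {y}.
From y via ϵ: add r, t, u.
From t via ϵ: add x.
From x via ϵ: add s.
No new states can be added; the closed set is {r, s, t, u, x, y}.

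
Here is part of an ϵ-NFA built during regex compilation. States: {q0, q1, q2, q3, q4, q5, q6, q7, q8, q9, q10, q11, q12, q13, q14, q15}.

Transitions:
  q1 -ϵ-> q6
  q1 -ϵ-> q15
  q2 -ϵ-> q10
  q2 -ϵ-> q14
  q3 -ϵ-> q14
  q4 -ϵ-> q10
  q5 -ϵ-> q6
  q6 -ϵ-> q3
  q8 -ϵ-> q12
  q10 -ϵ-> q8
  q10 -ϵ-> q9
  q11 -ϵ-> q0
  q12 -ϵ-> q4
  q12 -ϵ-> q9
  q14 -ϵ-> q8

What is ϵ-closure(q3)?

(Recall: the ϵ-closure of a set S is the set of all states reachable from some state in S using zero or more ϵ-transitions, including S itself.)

{q3, q4, q8, q9, q10, q12, q14}

Start with {q3}.
From q3 via ϵ: add q14.
From q14 via ϵ: add q8.
From q8 via ϵ: add q12.
From q12 via ϵ: add q4, q9.
From q4 via ϵ: add q10.
No new states can be added; the closed set is {q3, q4, q8, q9, q10, q12, q14}.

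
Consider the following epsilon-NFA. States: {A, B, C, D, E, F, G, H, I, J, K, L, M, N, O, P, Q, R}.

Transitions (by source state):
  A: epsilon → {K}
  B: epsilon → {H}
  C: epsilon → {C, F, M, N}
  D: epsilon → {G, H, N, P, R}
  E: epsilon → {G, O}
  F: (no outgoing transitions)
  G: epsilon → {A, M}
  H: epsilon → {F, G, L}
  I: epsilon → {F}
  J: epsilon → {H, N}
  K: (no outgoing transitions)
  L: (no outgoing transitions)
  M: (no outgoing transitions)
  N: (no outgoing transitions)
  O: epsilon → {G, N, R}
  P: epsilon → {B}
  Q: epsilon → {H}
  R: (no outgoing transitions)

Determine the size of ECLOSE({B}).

Start with {B}.
From B via epsilon: add H.
From H via epsilon: add F, G, L.
From G via epsilon: add A, M.
From A via epsilon: add K.
epsilon-closure = {A, B, F, G, H, K, L, M}, which has 8 states.

8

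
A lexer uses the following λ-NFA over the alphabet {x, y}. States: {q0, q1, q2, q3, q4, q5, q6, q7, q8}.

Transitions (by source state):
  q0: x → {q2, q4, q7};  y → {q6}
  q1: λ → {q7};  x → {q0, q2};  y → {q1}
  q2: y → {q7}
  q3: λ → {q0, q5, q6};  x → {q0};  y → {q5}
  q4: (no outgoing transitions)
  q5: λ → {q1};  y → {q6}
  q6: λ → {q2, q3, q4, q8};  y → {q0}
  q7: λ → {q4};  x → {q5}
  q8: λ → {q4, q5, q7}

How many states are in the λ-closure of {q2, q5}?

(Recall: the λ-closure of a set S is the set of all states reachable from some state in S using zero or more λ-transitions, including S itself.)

5

Start with {q2, q5}.
From q5 via λ: add q1.
From q1 via λ: add q7.
From q7 via λ: add q4.
λ-closure = {q1, q2, q4, q5, q7}, which has 5 states.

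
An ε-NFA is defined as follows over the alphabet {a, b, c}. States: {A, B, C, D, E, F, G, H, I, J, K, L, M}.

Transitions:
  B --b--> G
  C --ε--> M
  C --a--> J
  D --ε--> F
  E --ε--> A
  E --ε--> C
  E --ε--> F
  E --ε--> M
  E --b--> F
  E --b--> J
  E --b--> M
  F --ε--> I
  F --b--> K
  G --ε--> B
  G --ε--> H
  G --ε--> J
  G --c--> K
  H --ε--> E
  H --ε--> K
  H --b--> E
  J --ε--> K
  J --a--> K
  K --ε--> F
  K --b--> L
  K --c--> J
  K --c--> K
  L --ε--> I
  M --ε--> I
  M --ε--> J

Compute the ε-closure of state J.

{F, I, J, K}

Start with {J}.
From J via ε: add K.
From K via ε: add F.
From F via ε: add I.
No new states can be added; the closed set is {F, I, J, K}.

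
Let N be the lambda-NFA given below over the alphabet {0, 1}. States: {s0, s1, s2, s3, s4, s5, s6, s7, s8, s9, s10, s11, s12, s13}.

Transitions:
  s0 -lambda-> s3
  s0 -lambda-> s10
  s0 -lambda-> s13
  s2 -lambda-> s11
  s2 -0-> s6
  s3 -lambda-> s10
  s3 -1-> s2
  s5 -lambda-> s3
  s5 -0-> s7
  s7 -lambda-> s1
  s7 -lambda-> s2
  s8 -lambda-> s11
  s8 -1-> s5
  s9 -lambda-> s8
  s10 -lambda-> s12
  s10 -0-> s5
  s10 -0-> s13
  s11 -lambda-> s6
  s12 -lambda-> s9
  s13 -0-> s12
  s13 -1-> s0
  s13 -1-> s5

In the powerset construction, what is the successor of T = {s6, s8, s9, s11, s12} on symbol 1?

{s3, s5, s6, s8, s9, s10, s11, s12}

s8 on 1 → {s5}.
No 1-transition from s6, s9, s11, s12.
Union after reading 1: {s5}.
Now take the lambda-closure:
From s5 via lambda: add s3.
From s3 via lambda: add s10.
From s10 via lambda: add s12.
From s12 via lambda: add s9.
From s9 via lambda: add s8.
From s8 via lambda: add s11.
From s11 via lambda: add s6.
No new states can be added; the closed set is {s3, s5, s6, s8, s9, s10, s11, s12}.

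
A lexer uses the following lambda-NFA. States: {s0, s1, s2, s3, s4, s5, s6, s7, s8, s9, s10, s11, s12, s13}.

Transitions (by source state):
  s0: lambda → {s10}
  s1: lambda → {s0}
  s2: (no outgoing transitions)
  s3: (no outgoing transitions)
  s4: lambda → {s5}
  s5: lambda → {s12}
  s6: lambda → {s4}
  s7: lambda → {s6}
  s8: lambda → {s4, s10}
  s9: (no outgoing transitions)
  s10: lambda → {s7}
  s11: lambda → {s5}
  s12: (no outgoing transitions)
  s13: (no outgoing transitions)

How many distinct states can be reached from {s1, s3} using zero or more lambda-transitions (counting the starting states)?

Start with {s1, s3}.
From s1 via lambda: add s0.
From s0 via lambda: add s10.
From s10 via lambda: add s7.
From s7 via lambda: add s6.
From s6 via lambda: add s4.
From s4 via lambda: add s5.
From s5 via lambda: add s12.
lambda-closure = {s0, s1, s3, s4, s5, s6, s7, s10, s12}, which has 9 states.

9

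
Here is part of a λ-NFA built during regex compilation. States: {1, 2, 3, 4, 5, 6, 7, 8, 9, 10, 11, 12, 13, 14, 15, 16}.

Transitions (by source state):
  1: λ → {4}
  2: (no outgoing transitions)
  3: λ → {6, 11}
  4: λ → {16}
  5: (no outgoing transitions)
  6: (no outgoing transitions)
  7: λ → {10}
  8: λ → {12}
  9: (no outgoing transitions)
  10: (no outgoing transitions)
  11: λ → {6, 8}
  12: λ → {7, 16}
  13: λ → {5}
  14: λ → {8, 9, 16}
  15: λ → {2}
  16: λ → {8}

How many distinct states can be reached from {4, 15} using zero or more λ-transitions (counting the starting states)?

Start with {4, 15}.
From 4 via λ: add 16.
From 15 via λ: add 2.
From 16 via λ: add 8.
From 8 via λ: add 12.
From 12 via λ: add 7.
From 7 via λ: add 10.
λ-closure = {2, 4, 7, 8, 10, 12, 15, 16}, which has 8 states.

8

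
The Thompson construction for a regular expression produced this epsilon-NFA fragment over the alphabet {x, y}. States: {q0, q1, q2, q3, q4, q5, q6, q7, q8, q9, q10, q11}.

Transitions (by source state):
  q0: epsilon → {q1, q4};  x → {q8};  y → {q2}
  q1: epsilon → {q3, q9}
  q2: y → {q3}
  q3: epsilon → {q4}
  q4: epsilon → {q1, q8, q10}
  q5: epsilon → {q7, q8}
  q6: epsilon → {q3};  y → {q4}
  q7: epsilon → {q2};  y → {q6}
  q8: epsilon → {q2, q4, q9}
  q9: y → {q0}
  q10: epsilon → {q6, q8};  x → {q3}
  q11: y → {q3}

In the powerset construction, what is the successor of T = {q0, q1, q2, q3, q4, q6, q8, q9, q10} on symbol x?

{q1, q2, q3, q4, q6, q8, q9, q10}

q0 on x → {q8}.
q10 on x → {q3}.
No x-transition from q1, q2, q3, q4, q6, q8, q9.
Union after reading x: {q3, q8}.
Now take the epsilon-closure:
From q3 via epsilon: add q4.
From q8 via epsilon: add q2, q9.
From q4 via epsilon: add q1, q10.
From q10 via epsilon: add q6.
No new states can be added; the closed set is {q1, q2, q3, q4, q6, q8, q9, q10}.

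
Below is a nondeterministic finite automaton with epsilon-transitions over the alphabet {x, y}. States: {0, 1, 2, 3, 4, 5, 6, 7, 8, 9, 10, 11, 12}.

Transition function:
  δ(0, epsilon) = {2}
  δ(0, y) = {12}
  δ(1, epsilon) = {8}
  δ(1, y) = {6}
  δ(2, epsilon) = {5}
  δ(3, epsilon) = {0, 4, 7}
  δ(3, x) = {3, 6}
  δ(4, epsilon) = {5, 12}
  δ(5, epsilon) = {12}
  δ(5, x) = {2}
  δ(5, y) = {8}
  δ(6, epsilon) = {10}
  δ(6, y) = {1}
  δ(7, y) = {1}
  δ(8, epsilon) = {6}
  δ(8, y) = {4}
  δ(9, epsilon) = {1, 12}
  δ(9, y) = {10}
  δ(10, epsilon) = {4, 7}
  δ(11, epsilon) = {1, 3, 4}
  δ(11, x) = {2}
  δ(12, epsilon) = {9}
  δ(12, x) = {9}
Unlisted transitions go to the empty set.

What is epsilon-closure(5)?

Start with {5}.
From 5 via epsilon: add 12.
From 12 via epsilon: add 9.
From 9 via epsilon: add 1.
From 1 via epsilon: add 8.
From 8 via epsilon: add 6.
From 6 via epsilon: add 10.
From 10 via epsilon: add 4, 7.
No new states can be added; the closed set is {1, 4, 5, 6, 7, 8, 9, 10, 12}.

{1, 4, 5, 6, 7, 8, 9, 10, 12}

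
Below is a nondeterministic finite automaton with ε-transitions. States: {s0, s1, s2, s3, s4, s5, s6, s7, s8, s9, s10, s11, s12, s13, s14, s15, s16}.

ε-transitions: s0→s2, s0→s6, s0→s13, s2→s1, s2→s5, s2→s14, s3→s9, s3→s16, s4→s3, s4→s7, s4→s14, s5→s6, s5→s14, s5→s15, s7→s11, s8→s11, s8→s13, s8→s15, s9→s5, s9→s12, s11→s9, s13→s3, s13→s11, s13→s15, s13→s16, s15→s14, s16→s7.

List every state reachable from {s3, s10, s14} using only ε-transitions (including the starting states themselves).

{s3, s5, s6, s7, s9, s10, s11, s12, s14, s15, s16}

Start with {s3, s10, s14}.
From s3 via ε: add s9, s16.
From s9 via ε: add s5, s12.
From s16 via ε: add s7.
From s5 via ε: add s6, s15.
From s7 via ε: add s11.
No new states can be added; the closed set is {s3, s5, s6, s7, s9, s10, s11, s12, s14, s15, s16}.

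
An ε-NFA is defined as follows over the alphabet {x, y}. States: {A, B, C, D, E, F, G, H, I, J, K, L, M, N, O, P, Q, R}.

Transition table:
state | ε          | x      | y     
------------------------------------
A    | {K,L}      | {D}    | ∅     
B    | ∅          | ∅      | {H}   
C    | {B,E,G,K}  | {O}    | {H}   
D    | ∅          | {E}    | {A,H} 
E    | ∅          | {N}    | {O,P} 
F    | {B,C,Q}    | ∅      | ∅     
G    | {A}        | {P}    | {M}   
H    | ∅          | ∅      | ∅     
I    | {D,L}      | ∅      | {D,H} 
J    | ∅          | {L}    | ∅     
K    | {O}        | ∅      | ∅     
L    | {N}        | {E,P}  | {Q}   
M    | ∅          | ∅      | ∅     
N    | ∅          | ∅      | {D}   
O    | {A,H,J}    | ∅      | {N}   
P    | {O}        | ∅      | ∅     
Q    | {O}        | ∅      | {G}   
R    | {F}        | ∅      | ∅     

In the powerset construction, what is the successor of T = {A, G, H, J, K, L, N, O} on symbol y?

G on y → {M}.
L on y → {Q}.
N on y → {D}.
O on y → {N}.
No y-transition from A, H, J, K.
Union after reading y: {D, M, N, Q}.
Now take the ε-closure:
From Q via ε: add O.
From O via ε: add A, H, J.
From A via ε: add K, L.
No new states can be added; the closed set is {A, D, H, J, K, L, M, N, O, Q}.

{A, D, H, J, K, L, M, N, O, Q}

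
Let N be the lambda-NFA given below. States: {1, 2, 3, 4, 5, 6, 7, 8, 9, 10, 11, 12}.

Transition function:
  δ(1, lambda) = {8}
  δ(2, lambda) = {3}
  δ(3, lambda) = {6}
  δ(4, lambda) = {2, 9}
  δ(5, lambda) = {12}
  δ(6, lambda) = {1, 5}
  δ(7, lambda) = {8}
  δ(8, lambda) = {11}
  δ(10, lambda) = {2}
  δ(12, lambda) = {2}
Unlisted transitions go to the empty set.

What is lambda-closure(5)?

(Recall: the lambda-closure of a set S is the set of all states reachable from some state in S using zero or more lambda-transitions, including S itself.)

Start with {5}.
From 5 via lambda: add 12.
From 12 via lambda: add 2.
From 2 via lambda: add 3.
From 3 via lambda: add 6.
From 6 via lambda: add 1.
From 1 via lambda: add 8.
From 8 via lambda: add 11.
No new states can be added; the closed set is {1, 2, 3, 5, 6, 8, 11, 12}.

{1, 2, 3, 5, 6, 8, 11, 12}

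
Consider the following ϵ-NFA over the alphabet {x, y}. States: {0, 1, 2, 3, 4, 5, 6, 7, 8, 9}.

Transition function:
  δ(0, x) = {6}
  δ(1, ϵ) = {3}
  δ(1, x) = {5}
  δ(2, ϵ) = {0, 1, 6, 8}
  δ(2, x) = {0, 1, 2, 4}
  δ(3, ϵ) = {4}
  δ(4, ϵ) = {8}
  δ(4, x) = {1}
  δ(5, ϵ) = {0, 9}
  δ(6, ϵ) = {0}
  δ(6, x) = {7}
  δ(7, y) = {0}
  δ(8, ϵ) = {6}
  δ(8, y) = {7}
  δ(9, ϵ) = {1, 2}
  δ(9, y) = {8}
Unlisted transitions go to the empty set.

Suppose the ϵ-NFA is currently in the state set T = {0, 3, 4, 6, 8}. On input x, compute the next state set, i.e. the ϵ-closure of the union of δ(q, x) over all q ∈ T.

{0, 1, 3, 4, 6, 7, 8}

0 on x → {6}.
4 on x → {1}.
6 on x → {7}.
No x-transition from 3, 8.
Union after reading x: {1, 6, 7}.
Now take the ϵ-closure:
From 1 via ϵ: add 3.
From 6 via ϵ: add 0.
From 3 via ϵ: add 4.
From 4 via ϵ: add 8.
No new states can be added; the closed set is {0, 1, 3, 4, 6, 7, 8}.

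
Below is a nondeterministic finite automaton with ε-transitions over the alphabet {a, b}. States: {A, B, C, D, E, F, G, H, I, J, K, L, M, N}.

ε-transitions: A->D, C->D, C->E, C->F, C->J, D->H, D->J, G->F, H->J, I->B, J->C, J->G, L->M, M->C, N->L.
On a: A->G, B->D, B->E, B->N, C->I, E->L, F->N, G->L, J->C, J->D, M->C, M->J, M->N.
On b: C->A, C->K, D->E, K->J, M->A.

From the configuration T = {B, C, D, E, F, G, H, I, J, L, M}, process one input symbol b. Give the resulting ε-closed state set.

C on b → {A, K}.
D on b → {E}.
M on b → {A}.
No b-transition from B, E, F, G, H, I, J, L.
Union after reading b: {A, E, K}.
Now take the ε-closure:
From A via ε: add D.
From D via ε: add H, J.
From J via ε: add C, G.
From C via ε: add F.
No new states can be added; the closed set is {A, C, D, E, F, G, H, J, K}.

{A, C, D, E, F, G, H, J, K}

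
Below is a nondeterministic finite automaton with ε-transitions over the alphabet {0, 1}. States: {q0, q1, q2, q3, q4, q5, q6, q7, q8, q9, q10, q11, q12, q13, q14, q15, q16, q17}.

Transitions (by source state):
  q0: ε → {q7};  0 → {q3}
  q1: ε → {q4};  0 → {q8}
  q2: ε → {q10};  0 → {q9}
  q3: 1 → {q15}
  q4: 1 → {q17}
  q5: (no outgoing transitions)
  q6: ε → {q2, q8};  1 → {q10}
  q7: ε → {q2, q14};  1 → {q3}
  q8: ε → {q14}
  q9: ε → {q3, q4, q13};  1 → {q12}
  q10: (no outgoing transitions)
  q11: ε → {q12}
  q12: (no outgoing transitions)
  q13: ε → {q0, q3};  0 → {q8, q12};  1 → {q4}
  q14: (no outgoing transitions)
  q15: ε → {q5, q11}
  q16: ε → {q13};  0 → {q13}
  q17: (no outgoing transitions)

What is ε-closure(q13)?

Start with {q13}.
From q13 via ε: add q0, q3.
From q0 via ε: add q7.
From q7 via ε: add q2, q14.
From q2 via ε: add q10.
No new states can be added; the closed set is {q0, q2, q3, q7, q10, q13, q14}.

{q0, q2, q3, q7, q10, q13, q14}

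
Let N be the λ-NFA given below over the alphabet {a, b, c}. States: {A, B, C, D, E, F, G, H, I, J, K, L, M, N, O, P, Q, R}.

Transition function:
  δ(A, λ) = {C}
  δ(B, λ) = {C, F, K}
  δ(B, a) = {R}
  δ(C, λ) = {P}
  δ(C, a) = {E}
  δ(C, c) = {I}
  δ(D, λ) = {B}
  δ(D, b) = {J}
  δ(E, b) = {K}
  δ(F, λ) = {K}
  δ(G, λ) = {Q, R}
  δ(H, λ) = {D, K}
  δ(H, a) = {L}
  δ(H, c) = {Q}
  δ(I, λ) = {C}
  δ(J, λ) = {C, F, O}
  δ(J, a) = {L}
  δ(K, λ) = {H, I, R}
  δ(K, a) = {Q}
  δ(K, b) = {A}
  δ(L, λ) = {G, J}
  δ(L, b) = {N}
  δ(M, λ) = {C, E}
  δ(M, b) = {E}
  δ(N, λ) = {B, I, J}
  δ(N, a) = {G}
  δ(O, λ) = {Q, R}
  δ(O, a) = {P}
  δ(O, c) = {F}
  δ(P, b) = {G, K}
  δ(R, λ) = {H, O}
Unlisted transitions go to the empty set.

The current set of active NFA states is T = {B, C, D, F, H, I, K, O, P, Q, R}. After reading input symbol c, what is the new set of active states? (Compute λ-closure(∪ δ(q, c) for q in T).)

{B, C, D, F, H, I, K, O, P, Q, R}

C on c → {I}.
H on c → {Q}.
O on c → {F}.
No c-transition from B, D, F, I, K, P, Q, R.
Union after reading c: {F, I, Q}.
Now take the λ-closure:
From F via λ: add K.
From I via λ: add C.
From C via λ: add P.
From K via λ: add H, R.
From H via λ: add D.
From R via λ: add O.
From D via λ: add B.
No new states can be added; the closed set is {B, C, D, F, H, I, K, O, P, Q, R}.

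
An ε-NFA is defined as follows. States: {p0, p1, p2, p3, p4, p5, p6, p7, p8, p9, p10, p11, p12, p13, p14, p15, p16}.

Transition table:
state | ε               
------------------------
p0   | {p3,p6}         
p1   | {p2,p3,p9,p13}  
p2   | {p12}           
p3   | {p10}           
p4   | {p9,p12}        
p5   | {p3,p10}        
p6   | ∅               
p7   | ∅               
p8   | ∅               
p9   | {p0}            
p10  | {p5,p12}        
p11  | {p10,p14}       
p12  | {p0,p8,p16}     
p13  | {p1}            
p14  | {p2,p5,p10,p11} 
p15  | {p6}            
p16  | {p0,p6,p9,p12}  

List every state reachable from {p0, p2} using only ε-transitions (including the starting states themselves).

Start with {p0, p2}.
From p0 via ε: add p3, p6.
From p2 via ε: add p12.
From p3 via ε: add p10.
From p12 via ε: add p8, p16.
From p10 via ε: add p5.
From p16 via ε: add p9.
No new states can be added; the closed set is {p0, p2, p3, p5, p6, p8, p9, p10, p12, p16}.

{p0, p2, p3, p5, p6, p8, p9, p10, p12, p16}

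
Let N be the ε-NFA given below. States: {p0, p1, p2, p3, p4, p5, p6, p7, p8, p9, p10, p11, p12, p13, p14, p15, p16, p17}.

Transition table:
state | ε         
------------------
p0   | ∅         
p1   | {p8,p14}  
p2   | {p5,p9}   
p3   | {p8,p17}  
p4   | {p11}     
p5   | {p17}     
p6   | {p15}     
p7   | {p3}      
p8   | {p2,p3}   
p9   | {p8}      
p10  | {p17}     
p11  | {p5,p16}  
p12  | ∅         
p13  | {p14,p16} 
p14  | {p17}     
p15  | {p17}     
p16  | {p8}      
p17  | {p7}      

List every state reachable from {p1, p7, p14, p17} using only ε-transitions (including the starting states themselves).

{p1, p2, p3, p5, p7, p8, p9, p14, p17}

Start with {p1, p7, p14, p17}.
From p1 via ε: add p8.
From p7 via ε: add p3.
From p8 via ε: add p2.
From p2 via ε: add p5, p9.
No new states can be added; the closed set is {p1, p2, p3, p5, p7, p8, p9, p14, p17}.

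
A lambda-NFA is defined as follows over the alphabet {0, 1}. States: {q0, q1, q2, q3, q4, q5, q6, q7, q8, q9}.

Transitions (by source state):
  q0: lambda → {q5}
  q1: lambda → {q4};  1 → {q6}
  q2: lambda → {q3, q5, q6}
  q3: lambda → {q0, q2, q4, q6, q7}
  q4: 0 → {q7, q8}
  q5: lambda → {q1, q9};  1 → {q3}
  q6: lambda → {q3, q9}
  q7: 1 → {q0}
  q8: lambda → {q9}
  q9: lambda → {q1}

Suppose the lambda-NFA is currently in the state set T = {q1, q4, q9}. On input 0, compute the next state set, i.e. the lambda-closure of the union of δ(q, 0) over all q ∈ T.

{q1, q4, q7, q8, q9}

q4 on 0 → {q7, q8}.
No 0-transition from q1, q9.
Union after reading 0: {q7, q8}.
Now take the lambda-closure:
From q8 via lambda: add q9.
From q9 via lambda: add q1.
From q1 via lambda: add q4.
No new states can be added; the closed set is {q1, q4, q7, q8, q9}.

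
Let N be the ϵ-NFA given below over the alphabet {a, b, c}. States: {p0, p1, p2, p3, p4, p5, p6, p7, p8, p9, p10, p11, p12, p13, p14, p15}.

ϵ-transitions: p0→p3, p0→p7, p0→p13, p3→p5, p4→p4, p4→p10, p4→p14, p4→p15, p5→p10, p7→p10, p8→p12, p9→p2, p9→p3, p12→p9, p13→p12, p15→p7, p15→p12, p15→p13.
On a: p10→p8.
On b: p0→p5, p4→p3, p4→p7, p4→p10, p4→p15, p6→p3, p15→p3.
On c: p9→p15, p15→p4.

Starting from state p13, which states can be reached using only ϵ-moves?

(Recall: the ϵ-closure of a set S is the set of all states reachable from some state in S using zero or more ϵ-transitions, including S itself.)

{p2, p3, p5, p9, p10, p12, p13}

Start with {p13}.
From p13 via ϵ: add p12.
From p12 via ϵ: add p9.
From p9 via ϵ: add p2, p3.
From p3 via ϵ: add p5.
From p5 via ϵ: add p10.
No new states can be added; the closed set is {p2, p3, p5, p9, p10, p12, p13}.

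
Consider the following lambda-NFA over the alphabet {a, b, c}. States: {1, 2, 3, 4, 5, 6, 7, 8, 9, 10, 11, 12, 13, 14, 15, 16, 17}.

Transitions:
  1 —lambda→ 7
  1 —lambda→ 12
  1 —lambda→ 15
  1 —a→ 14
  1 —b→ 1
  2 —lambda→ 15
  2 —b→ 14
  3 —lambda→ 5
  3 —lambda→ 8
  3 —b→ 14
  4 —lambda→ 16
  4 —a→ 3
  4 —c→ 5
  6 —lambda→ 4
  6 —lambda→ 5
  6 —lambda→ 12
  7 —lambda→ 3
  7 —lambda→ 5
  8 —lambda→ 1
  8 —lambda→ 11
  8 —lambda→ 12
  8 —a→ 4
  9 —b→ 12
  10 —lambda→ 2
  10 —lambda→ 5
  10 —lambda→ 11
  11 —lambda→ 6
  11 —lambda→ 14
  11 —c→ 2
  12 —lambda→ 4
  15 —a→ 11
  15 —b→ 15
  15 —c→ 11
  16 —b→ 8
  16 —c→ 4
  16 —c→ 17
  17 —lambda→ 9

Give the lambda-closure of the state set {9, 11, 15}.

Start with {9, 11, 15}.
From 11 via lambda: add 6, 14.
From 6 via lambda: add 4, 5, 12.
From 4 via lambda: add 16.
No new states can be added; the closed set is {4, 5, 6, 9, 11, 12, 14, 15, 16}.

{4, 5, 6, 9, 11, 12, 14, 15, 16}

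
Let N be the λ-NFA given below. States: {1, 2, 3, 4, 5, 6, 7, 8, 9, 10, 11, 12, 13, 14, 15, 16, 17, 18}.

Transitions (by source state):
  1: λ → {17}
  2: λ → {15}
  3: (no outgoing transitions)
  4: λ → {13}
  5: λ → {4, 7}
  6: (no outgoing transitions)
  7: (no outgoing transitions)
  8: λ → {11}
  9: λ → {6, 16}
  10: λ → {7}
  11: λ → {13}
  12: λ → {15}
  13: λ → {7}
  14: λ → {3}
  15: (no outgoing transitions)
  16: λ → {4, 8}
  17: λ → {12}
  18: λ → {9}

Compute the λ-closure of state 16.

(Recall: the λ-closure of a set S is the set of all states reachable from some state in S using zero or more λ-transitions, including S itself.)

Start with {16}.
From 16 via λ: add 4, 8.
From 4 via λ: add 13.
From 8 via λ: add 11.
From 13 via λ: add 7.
No new states can be added; the closed set is {4, 7, 8, 11, 13, 16}.

{4, 7, 8, 11, 13, 16}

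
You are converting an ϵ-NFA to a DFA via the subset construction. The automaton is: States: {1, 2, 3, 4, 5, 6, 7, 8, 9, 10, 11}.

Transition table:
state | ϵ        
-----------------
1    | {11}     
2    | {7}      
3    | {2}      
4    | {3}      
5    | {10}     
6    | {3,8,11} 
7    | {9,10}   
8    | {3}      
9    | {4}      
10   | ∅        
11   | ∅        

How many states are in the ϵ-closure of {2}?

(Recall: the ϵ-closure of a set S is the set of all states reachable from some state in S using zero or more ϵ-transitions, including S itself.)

Start with {2}.
From 2 via ϵ: add 7.
From 7 via ϵ: add 9, 10.
From 9 via ϵ: add 4.
From 4 via ϵ: add 3.
ϵ-closure = {2, 3, 4, 7, 9, 10}, which has 6 states.

6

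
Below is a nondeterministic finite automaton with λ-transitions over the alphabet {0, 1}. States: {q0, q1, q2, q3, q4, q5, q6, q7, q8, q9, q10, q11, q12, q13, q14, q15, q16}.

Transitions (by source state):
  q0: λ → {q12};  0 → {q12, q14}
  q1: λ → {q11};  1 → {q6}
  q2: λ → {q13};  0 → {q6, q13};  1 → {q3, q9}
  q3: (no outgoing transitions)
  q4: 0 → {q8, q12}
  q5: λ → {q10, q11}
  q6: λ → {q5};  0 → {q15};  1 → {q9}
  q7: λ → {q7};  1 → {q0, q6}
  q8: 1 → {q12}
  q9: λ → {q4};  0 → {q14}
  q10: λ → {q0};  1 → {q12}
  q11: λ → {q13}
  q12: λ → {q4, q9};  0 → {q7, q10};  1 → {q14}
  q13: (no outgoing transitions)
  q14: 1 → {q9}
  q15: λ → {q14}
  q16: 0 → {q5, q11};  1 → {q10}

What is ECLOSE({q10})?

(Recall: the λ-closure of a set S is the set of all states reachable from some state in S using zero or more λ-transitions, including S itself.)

{q0, q4, q9, q10, q12}

Start with {q10}.
From q10 via λ: add q0.
From q0 via λ: add q12.
From q12 via λ: add q4, q9.
No new states can be added; the closed set is {q0, q4, q9, q10, q12}.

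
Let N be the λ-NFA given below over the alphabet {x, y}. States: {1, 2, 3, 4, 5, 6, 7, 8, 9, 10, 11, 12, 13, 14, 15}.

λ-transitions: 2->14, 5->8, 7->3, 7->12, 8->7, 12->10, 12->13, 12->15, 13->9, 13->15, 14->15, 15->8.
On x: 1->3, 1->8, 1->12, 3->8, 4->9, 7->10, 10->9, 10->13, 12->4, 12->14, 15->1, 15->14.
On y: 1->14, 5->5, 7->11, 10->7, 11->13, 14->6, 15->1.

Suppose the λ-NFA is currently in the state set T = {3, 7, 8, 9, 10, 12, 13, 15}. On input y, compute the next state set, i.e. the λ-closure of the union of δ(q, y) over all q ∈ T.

7 on y → {11}.
10 on y → {7}.
15 on y → {1}.
No y-transition from 3, 8, 9, 12, 13.
Union after reading y: {1, 7, 11}.
Now take the λ-closure:
From 7 via λ: add 3, 12.
From 12 via λ: add 10, 13, 15.
From 13 via λ: add 9.
From 15 via λ: add 8.
No new states can be added; the closed set is {1, 3, 7, 8, 9, 10, 11, 12, 13, 15}.

{1, 3, 7, 8, 9, 10, 11, 12, 13, 15}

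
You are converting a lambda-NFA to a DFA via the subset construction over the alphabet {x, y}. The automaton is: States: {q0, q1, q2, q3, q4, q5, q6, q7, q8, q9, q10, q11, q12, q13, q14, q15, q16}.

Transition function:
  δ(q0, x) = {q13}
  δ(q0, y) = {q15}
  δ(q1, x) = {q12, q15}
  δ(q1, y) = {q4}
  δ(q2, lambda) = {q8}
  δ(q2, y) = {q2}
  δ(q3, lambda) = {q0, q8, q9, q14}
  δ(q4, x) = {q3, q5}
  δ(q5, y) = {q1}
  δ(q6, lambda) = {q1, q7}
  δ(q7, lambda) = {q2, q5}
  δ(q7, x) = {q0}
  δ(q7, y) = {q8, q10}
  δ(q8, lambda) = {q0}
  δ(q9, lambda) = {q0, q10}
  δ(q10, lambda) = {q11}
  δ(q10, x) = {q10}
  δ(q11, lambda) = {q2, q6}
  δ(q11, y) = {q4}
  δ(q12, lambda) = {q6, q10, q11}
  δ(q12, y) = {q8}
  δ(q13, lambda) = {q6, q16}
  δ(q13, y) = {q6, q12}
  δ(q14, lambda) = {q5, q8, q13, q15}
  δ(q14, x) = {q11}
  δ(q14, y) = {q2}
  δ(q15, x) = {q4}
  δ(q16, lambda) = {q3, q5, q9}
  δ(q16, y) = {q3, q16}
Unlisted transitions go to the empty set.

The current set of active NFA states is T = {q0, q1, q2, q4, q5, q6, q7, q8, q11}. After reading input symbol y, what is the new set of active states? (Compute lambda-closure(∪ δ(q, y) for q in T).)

q0 on y → {q15}.
q1 on y → {q4}.
q2 on y → {q2}.
q5 on y → {q1}.
q7 on y → {q8, q10}.
q11 on y → {q4}.
No y-transition from q4, q6, q8.
Union after reading y: {q1, q2, q4, q8, q10, q15}.
Now take the lambda-closure:
From q8 via lambda: add q0.
From q10 via lambda: add q11.
From q11 via lambda: add q6.
From q6 via lambda: add q7.
From q7 via lambda: add q5.
No new states can be added; the closed set is {q0, q1, q2, q4, q5, q6, q7, q8, q10, q11, q15}.

{q0, q1, q2, q4, q5, q6, q7, q8, q10, q11, q15}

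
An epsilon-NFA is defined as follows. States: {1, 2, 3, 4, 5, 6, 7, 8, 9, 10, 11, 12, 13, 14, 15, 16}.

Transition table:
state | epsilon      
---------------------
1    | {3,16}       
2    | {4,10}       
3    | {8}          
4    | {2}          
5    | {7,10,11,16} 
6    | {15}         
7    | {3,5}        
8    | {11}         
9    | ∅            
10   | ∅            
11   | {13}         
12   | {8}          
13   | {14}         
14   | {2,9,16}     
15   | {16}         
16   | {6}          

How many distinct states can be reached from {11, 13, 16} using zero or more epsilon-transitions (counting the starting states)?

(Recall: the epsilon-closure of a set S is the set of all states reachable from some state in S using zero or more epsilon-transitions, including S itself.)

Start with {11, 13, 16}.
From 13 via epsilon: add 14.
From 16 via epsilon: add 6.
From 6 via epsilon: add 15.
From 14 via epsilon: add 2, 9.
From 2 via epsilon: add 4, 10.
epsilon-closure = {2, 4, 6, 9, 10, 11, 13, 14, 15, 16}, which has 10 states.

10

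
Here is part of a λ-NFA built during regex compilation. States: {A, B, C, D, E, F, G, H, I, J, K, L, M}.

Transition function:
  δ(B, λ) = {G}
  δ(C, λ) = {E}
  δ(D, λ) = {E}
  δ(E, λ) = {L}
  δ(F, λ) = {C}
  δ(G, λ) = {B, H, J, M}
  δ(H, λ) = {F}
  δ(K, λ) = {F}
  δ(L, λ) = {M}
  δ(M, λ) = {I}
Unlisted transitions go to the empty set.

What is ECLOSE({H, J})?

{C, E, F, H, I, J, L, M}

Start with {H, J}.
From H via λ: add F.
From F via λ: add C.
From C via λ: add E.
From E via λ: add L.
From L via λ: add M.
From M via λ: add I.
No new states can be added; the closed set is {C, E, F, H, I, J, L, M}.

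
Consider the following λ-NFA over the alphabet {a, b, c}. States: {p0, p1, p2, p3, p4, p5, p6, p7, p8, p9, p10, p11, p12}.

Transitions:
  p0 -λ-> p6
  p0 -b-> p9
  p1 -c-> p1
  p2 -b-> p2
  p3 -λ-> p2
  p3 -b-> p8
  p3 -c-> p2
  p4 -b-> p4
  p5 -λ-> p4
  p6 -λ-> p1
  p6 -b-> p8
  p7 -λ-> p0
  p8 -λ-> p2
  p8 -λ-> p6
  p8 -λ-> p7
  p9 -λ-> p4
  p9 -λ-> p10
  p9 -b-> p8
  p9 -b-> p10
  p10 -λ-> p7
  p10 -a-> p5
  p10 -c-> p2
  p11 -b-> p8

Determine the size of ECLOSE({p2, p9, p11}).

9

Start with {p2, p9, p11}.
From p9 via λ: add p4, p10.
From p10 via λ: add p7.
From p7 via λ: add p0.
From p0 via λ: add p6.
From p6 via λ: add p1.
λ-closure = {p0, p1, p2, p4, p6, p7, p9, p10, p11}, which has 9 states.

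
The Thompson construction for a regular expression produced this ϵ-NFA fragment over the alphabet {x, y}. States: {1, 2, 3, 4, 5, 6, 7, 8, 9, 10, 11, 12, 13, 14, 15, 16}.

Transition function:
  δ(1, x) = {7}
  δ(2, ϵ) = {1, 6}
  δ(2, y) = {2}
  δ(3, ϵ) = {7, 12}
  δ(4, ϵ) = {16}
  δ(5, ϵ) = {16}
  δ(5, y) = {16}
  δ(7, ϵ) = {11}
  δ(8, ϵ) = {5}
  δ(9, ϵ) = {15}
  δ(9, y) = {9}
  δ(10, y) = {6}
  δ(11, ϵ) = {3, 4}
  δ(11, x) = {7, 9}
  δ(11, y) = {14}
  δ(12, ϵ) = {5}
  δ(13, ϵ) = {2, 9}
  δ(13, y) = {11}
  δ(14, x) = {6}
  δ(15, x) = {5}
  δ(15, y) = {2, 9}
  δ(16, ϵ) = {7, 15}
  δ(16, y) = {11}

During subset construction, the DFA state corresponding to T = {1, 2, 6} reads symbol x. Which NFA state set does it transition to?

1 on x → {7}.
No x-transition from 2, 6.
Union after reading x: {7}.
Now take the ϵ-closure:
From 7 via ϵ: add 11.
From 11 via ϵ: add 3, 4.
From 3 via ϵ: add 12.
From 4 via ϵ: add 16.
From 12 via ϵ: add 5.
From 16 via ϵ: add 15.
No new states can be added; the closed set is {3, 4, 5, 7, 11, 12, 15, 16}.

{3, 4, 5, 7, 11, 12, 15, 16}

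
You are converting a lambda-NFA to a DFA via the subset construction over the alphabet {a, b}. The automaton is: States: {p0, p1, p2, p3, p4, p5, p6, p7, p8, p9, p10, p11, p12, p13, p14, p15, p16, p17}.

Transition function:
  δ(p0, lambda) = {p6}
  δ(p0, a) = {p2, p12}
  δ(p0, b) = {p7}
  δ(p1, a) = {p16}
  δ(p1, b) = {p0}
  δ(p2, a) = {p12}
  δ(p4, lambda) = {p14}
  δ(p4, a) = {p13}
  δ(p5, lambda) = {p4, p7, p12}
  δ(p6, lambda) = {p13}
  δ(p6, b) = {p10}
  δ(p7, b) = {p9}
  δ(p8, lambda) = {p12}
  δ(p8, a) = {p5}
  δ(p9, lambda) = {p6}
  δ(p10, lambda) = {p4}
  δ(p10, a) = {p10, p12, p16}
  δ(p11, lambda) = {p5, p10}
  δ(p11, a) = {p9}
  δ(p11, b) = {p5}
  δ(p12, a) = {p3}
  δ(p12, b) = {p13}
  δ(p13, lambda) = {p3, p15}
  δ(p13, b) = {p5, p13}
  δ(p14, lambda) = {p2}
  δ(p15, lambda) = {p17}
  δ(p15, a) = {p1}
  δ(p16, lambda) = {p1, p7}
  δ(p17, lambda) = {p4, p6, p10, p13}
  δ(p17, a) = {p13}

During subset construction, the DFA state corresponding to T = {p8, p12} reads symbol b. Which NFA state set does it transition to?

{p2, p3, p4, p6, p10, p13, p14, p15, p17}

p12 on b → {p13}.
No b-transition from p8.
Union after reading b: {p13}.
Now take the lambda-closure:
From p13 via lambda: add p3, p15.
From p15 via lambda: add p17.
From p17 via lambda: add p4, p6, p10.
From p4 via lambda: add p14.
From p14 via lambda: add p2.
No new states can be added; the closed set is {p2, p3, p4, p6, p10, p13, p14, p15, p17}.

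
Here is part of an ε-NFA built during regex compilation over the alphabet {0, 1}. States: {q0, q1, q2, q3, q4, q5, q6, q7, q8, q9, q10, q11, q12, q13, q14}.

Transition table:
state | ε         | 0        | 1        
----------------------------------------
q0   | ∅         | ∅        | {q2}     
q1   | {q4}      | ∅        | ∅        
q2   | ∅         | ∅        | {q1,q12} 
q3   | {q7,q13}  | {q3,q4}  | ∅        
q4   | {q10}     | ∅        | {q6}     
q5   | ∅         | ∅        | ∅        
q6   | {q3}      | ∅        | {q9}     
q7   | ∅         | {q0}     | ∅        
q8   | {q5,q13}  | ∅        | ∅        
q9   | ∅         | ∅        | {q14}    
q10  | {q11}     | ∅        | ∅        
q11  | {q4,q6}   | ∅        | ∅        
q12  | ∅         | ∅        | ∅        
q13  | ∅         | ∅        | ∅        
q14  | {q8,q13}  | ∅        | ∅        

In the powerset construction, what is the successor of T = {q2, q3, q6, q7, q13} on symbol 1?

{q1, q3, q4, q6, q7, q9, q10, q11, q12, q13}

q2 on 1 → {q1, q12}.
q6 on 1 → {q9}.
No 1-transition from q3, q7, q13.
Union after reading 1: {q1, q9, q12}.
Now take the ε-closure:
From q1 via ε: add q4.
From q4 via ε: add q10.
From q10 via ε: add q11.
From q11 via ε: add q6.
From q6 via ε: add q3.
From q3 via ε: add q7, q13.
No new states can be added; the closed set is {q1, q3, q4, q6, q7, q9, q10, q11, q12, q13}.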